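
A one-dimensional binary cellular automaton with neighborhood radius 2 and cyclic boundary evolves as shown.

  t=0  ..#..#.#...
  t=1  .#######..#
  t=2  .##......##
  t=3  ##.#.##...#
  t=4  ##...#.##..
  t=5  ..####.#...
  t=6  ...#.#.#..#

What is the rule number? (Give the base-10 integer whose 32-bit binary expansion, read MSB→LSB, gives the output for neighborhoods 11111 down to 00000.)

701949493

  #####|.  b31=0 t=1,i=3
  ####.|.  b30=0 t=1,i=6
  ###.#|#  b29=1 t=3,i=1
  ###..|.  b28=0 t=1,i=7
  ##.##|#  b27=1 t=2,i=0
  ##.#.|.  b26=0 t=3,i=2
  ##..#|.  b25=0 t=1,i=8
  ##...|#  b24=1 t=2,i=3
  #.###|#  b23=1 t=1,i=1
  #.##.|#  b22=1 t=2,i=1
  #.#.#|.  b21=0 t=3,i=3
  #.#..|#  b20=1 t=0,i=7
  #..##|.  b19=0 t=4,i=10
  #..#.|#  b18=1 t=0,i=4
  #...#|#  b17=1 t=3,i=8
  #....|.  b16=0 t=0,i=9
  .####|#  b15=1 t=1,i=2
  .###.|#  b14=1 t=3,i=0
  .##.#|#  b13=1 t=2,i=10
  .##..|.  b12=0 t=2,i=2
  .#.##|.  b11=0 t=1,i=0
  .#.#.|#  b10=1 t=0,i=6
  .#..#|#  b9=1 t=0,i=3
  .#...|.  b8=0 t=0,i=8
  ..###|.  b7=0 t=3,i=10
  ..##.|.  b6=0 t=2,i=9
  ..#.#|#  b5=1 t=0,i=5
  ..#..|#  b4=1 t=0,i=2
  ...##|.  b3=0 t=2,i=8
  ...#.|#  b2=1 t=0,i=1
  ....#|.  b1=0 t=0,i=0
  .....|#  b0=1 t=0,i=10
  bits 00101001110101101110011000110101 = 701949493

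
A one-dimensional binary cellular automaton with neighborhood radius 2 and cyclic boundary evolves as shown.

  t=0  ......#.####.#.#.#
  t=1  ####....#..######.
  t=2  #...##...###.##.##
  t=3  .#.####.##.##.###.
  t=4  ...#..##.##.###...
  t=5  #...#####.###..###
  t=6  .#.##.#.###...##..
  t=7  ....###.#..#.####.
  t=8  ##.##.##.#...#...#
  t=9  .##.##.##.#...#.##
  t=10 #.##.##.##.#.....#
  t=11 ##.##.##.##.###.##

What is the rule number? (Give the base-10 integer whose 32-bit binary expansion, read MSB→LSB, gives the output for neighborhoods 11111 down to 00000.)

2913548233

  nb #####: next=#  (t=1,i=13, bit31=1)
  nb ####.: next=.  (t=0,i=10, bit30=0)
  nb ###.#: next=#  (t=0,i=11, bit29=1)
  nb ###..: next=.  (t=1,i=3, bit28=0)
  nb ##.##: next=#  (t=1,i=17, bit27=1)
  nb ##.#.: next=#  (t=0,i=12, bit26=1)
  nb ##..#: next=.  (t=3,i=17, bit25=0)
  nb ##...: next=#  (t=1,i=4, bit24=1)
  nb #.###: next=#  (t=0,i=8, bit23=1)
  nb #.##.: next=.  (t=2,i=13, bit22=0)
  nb #.#.#: next=#  (t=0,i=13, bit21=1)
  nb #.#..: next=.  (t=0,i=17, bit20=0)
  nb #..##: next=#  (t=1,i=10, bit19=1)
  nb #..#.: next=.  (t=3,i=0, bit18=0)
  nb #...#: next=.  (t=2,i=2, bit17=0)
  nb #....: next=#  (t=0,i=1, bit16=1)
  nb .####: next=.  (t=0,i=9, bit15=0)
  nb .###.: next=.  (t=2,i=10, bit14=0)
  nb .##.#: next=#  (t=2,i=14, bit13=1)
  nb .##..: next=#  (t=2,i=5, bit12=1)
  nb .#.##: next=.  (t=0,i=7, bit11=0)
  nb .#.#.: next=#  (t=0,i=14, bit10=1)
  nb .#..#: next=#  (t=1,i=9, bit9=1)
  nb .#...: next=#  (t=0,i=0, bit8=1)
  nb ..###: next=#  (t=1,i=11, bit7=1)
  nb ..##.: next=#  (t=2,i=4, bit6=1)
  nb ..#.#: next=.  (t=0,i=6, bit5=0)
  nb ..#..: next=.  (t=1,i=8, bit4=0)
  nb ...##: next=#  (t=2,i=3, bit3=1)
  nb ...#.: next=.  (t=0,i=5, bit2=0)
  nb ....#: next=.  (t=0,i=4, bit1=0)
  nb .....: next=#  (t=0,i=2, bit0=1)
  bits 10101101101010010011011111001001 = 2913548233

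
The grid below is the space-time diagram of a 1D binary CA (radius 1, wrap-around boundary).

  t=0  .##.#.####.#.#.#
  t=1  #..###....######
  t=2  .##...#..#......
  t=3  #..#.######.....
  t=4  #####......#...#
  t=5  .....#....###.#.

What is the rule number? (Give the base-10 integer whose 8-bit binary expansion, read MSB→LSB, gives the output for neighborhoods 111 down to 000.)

54

  ###|.  b7=0 t=0,i=7
  ##.|.  b6=0 t=0,i=2
  #.#|#  b5=1 t=0,i=0
  #..|#  b4=1 t=1,i=1
  .##|.  b3=0 t=0,i=1
  .#.|#  b2=1 t=0,i=4
  ..#|#  b1=1 t=1,i=2
  ...|.  b0=0 t=1,i=7
  bits 00110110 = 54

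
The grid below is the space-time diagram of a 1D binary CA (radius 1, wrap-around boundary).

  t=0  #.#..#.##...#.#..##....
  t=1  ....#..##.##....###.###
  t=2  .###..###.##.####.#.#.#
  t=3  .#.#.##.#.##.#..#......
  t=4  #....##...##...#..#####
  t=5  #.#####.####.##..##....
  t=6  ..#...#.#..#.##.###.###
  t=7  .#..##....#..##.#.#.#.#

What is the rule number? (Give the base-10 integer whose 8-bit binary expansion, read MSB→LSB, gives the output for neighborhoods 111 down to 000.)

  ### -> .   bit 7 = 0  t=1,i=17
  ##. -> #   bit 6 = 1  t=0,i=8
  #.# -> .   bit 5 = 0  t=0,i=1
  #.. -> .   bit 4 = 0  t=0,i=3
  .## -> #   bit 3 = 1  t=0,i=7
  .#. -> .   bit 2 = 0  t=0,i=0
  ..# -> #   bit 1 = 1  t=0,i=4
  ... -> #   bit 0 = 1  t=0,i=10
  bits 01001011 = 75

75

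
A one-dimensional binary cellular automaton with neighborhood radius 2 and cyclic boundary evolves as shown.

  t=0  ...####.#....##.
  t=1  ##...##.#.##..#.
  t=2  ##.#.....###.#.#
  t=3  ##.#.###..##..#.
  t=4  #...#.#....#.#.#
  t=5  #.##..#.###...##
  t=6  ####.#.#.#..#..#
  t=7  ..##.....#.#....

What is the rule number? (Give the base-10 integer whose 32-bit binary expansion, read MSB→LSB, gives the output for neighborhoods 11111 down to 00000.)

1750554631

  #####|.  b31=0 t=6,i=1
  ####.|#  b30=1 t=0,i=5
  ###.#|#  b29=1 t=0,i=6
  ###..|.  b28=0 t=3,i=7
  ##.##|#  b27=1 t=5,i=1
  ##.#.|.  b26=0 t=0,i=7
  ##..#|.  b25=0 t=1,i=12
  ##...|.  b24=0 t=0,i=15
  #.###|.  b23=0 t=2,i=15
  #.##.|#  b22=1 t=1,i=0
  #.#.#|.  b21=0 t=1,i=8
  #.#..|#  b20=1 t=0,i=8
  #..##|.  b19=0 t=3,i=9
  #..#.|#  b18=1 t=1,i=13
  #...#|#  b17=1 t=1,i=3
  #....|#  b16=1 t=0,i=0
  .####|.  b15=0 t=0,i=4
  .###.|#  b14=1 t=2,i=0
  .##.#|.  b13=0 t=1,i=6
  .##..|#  b12=1 t=0,i=14
  .#.##|#  b11=1 t=1,i=9
  .#.#.|.  b10=0 t=4,i=5
  .#..#|.  b9=0 t=6,i=10
  .#...|.  b8=0 t=0,i=9
  ..###|.  b7=0 t=0,i=3
  ..##.|.  b6=0 t=0,i=13
  ..#.#|.  b5=0 t=1,i=14
  ..#..|.  b4=0 t=6,i=12
  ...##|.  b3=0 t=0,i=2
  ...#.|#  b2=1 t=4,i=3
  ....#|#  b1=1 t=0,i=1
  .....|#  b0=1 t=2,i=6
  bits 01101000010101110101100000000111 = 1750554631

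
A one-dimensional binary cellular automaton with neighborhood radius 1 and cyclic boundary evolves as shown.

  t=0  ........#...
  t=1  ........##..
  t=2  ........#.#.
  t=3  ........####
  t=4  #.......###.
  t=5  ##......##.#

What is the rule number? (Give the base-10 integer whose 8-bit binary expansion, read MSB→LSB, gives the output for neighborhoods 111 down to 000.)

188

  nb ###: next=#  (t=3,i=9, bit7=1)
  nb ##.: next=.  (t=1,i=9, bit6=0)
  nb #.#: next=#  (t=2,i=9, bit5=1)
  nb #..: next=#  (t=0,i=9, bit4=1)
  nb .##: next=#  (t=1,i=8, bit3=1)
  nb .#.: next=#  (t=0,i=8, bit2=1)
  nb ..#: next=.  (t=0,i=7, bit1=0)
  nb ...: next=.  (t=0,i=0, bit0=0)
  bits 10111100 = 188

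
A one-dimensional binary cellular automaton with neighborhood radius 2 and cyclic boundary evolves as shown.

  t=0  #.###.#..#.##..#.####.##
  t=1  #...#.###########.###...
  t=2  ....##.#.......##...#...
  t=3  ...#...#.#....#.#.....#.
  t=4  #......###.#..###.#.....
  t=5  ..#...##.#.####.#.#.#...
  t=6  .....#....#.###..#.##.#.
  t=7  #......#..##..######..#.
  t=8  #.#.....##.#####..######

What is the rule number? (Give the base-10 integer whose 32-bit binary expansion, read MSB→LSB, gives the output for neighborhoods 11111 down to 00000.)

1918738088

  nb #####: next=.  (t=1,i=8, bit31=0)
  nb ####.: next=#  (t=0,i=19, bit30=1)
  nb ###.#: next=#  (t=0,i=0, bit29=1)
  nb ###..: next=#  (t=1,i=20, bit28=1)
  nb ##.##: next=.  (t=0,i=1, bit27=0)
  nb ##.#.: next=.  (t=0,i=5, bit26=0)
  nb ##..#: next=#  (t=0,i=13, bit25=1)
  nb ##...: next=.  (t=1,i=21, bit24=0)
  nb #.###: next=.  (t=0,i=2, bit23=0)
  nb #.##.: next=#  (t=0,i=11, bit22=1)
  nb #.#.#: next=.  (t=5,i=9, bit21=0)
  nb #.#..: next=#  (t=0,i=6, bit20=1)
  nb #..##: next=#  (t=4,i=13, bit19=1)
  nb #..#.: next=#  (t=0,i=8, bit18=1)
  nb #...#: next=.  (t=1,i=2, bit17=0)
  nb #....: next=#  (t=2,i=9, bit16=1)
  nb .####: next=#  (t=0,i=18, bit15=1)
  nb .###.: next=.  (t=0,i=3, bit14=0)
  nb .##.#: next=.  (t=2,i=5, bit13=0)
  nb .##..: next=#  (t=0,i=12, bit12=1)
  nb .#.##: next=#  (t=0,i=10, bit11=1)
  nb .#.#.: next=#  (t=3,i=8, bit10=1)
  nb .#..#: next=#  (t=0,i=7, bit9=1)
  nb .#...: next=.  (t=1,i=1, bit8=0)
  nb ..###: next=#  (t=4,i=7, bit7=1)
  nb ..##.: next=.  (t=2,i=4, bit6=0)
  nb ..#.#: next=#  (t=0,i=9, bit5=1)
  nb ..#..: next=.  (t=1,i=0, bit4=0)
  nb ...##: next=#  (t=2,i=3, bit3=1)
  nb ...#.: next=.  (t=1,i=3, bit2=0)
  nb ....#: next=.  (t=2,i=2, bit1=0)
  nb .....: next=.  (t=2,i=0, bit0=0)
  bits 01110010010111011001111010101000 = 1918738088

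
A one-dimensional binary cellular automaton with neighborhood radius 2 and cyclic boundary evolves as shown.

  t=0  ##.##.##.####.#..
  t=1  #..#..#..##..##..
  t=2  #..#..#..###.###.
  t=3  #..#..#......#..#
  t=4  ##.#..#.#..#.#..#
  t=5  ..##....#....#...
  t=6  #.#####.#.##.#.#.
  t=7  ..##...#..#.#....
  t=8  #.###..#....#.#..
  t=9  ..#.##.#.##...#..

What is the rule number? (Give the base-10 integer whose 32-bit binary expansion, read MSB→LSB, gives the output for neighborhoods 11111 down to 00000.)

399609938

  ##### -> .   bit 31 = 0  t=6,i=4
  ####. -> .   bit 30 = 0  t=0,i=11
  ###.# -> .   bit 29 = 0  t=0,i=12
  ###.. -> #   bit 28 = 1  t=8,i=4
  ##.## -> .   bit 27 = 0  t=0,i=2
  ##.#. -> #   bit 26 = 1  t=0,i=13
  ##..# -> #   bit 25 = 1  t=1,i=11
  ##... -> #   bit 24 = 1  t=5,i=4
  #.### -> #   bit 23 = 1  t=0,i=9
  #.##. -> #   bit 22 = 1  t=0,i=3
  #.#.# -> .   bit 21 = 0  t=6,i=0
  #.#.. -> #   bit 20 = 1  t=0,i=14
  #..## -> .   bit 19 = 0  t=0,i=16
  #..#. -> .   bit 18 = 0  t=1,i=2
  #...# -> .   bit 17 = 0  t=7,i=5
  #.... -> #   bit 16 = 1  t=3,i=8
  .#### -> #   bit 15 = 1  t=0,i=10
  .###. -> .   bit 14 = 0  t=2,i=10
  .##.# -> .   bit 13 = 0  t=0,i=1
  .##.. -> #   bit 12 = 1  t=1,i=10
  .#.## -> .   bit 11 = 0  t=6,i=1
  .#.#. -> .   bit 10 = 0  t=4,i=7
  .#..# -> .   bit 9 = 0  t=0,i=15
  .#... -> .   bit 8 = 0  t=3,i=7
  ..### -> .   bit 7 = 0  t=2,i=9
  ..##. -> #   bit 6 = 1  t=0,i=0
  ..#.# -> .   bit 5 = 0  t=4,i=6
  ..#.. -> #   bit 4 = 1  t=1,i=0
  ...## -> .   bit 3 = 0  t=5,i=1
  ...#. -> .   bit 2 = 0  t=3,i=12
  ....# -> #   bit 1 = 1  t=3,i=11
  ..... -> .   bit 0 = 0  t=3,i=9
  bits 00010111110100011001000001010010 = 399609938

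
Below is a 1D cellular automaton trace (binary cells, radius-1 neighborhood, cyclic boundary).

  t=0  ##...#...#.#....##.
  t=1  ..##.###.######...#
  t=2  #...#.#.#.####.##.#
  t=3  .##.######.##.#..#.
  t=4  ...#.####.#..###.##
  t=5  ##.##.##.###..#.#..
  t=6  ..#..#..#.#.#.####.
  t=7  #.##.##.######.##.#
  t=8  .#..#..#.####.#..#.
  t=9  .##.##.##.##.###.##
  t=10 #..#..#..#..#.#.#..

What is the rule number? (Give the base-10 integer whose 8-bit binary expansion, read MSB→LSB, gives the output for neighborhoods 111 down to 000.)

181

  ###|#  b7=1 t=1,i=6
  ##.|.  b6=0 t=0,i=1
  #.#|#  b5=1 t=0,i=10
  #..|#  b4=1 t=0,i=2
  .##|.  b3=0 t=0,i=0
  .#.|#  b2=1 t=0,i=5
  ..#|.  b1=0 t=0,i=4
  ...|#  b0=1 t=0,i=3
  bits 10110101 = 181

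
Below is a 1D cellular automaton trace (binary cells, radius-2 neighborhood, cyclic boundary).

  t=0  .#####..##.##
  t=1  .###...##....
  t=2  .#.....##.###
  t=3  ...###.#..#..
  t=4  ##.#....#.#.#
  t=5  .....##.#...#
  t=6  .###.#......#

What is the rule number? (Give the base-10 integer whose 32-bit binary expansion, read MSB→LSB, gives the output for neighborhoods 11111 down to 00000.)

  #####|#  b31=1 t=0,i=3
  ####.|.  b30=0 t=0,i=4
  ###.#|.  b29=0 t=2,i=12
  ###..|.  b28=0 t=0,i=5
  ##.##|.  b27=0 t=0,i=0
  ##.#.|.  b26=0 t=2,i=0
  ##..#|.  b25=0 t=0,i=6
  ##...|.  b24=0 t=1,i=4
  #.###|#  b23=1 t=0,i=1
  #.##.|.  b22=0 t=0,i=11
  #.#.#|.  b21=0 t=4,i=10
  #.#..|.  b20=0 t=2,i=1
  #..##|#  b19=1 t=0,i=7
  #..#.|.  b18=0 t=3,i=9
  #...#|.  b17=0 t=1,i=5
  #....|#  b16=1 t=1,i=10
  .####|#  b15=1 t=0,i=2
  .###.|.  b14=0 t=1,i=2
  .##.#|.  b13=0 t=0,i=9
  .##..|#  b12=1 t=1,i=8
  .#.##|.  b11=0 t=4,i=11
  .#.#.|.  b10=0 t=4,i=9
  .#..#|#  b9=1 t=3,i=8
  .#...|.  b8=0 t=2,i=2
  ..###|#  b7=1 t=1,i=1
  ..##.|#  b6=1 t=0,i=8
  ..#.#|#  b5=1 t=4,i=8
  ..#..|#  b4=1 t=3,i=10
  ...##|.  b3=0 t=1,i=0
  ...#.|.  b2=0 t=4,i=7
  ....#|#  b1=1 t=1,i=12
  .....|#  b0=1 t=1,i=11
  bits 10000000100010011001001011110011 = 2156499699

2156499699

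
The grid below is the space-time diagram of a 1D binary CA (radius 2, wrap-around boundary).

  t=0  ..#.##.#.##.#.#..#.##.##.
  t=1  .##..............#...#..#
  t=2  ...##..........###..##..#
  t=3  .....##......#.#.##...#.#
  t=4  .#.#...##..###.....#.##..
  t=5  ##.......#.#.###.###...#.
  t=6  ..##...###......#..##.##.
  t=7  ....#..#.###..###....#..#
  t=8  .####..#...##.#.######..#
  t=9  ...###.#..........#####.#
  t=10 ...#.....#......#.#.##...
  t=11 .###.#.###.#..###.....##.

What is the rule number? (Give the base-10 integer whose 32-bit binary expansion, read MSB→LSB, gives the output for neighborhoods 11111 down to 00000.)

3674276022

  [31] ##### => #  t=8,i=18
  [30] ####. => #  t=8,i=3
  [29] ###.# => .  t=5,i=15
  [28] ###.. => #  t=2,i=17
  [27] ##.## => #  t=0,i=21
  [26] ##.#. => .  t=0,i=6
  [25] ##..# => #  t=2,i=18
  [24] ##... => #  t=0,i=24
  [23] #.### => .  t=5,i=13
  [22] #.##. => .  t=0,i=4
  [21] #.#.# => .  t=0,i=7
  [20] #.#.. => .  t=0,i=14
  [19] #..## => .  t=2,i=19
  [18] #..#. => .  t=0,i=16
  [17] #...# => .  t=0,i=0
  [16] #.... => #  t=1,i=4
  [15] .#### => .  t=8,i=2
  [14] .###. => .  t=2,i=16
  [13] .##.# => .  t=0,i=5
  [12] .##.. => .  t=0,i=23
  [11] .#.## => .  t=0,i=3
  [10] .#.#. => .  t=0,i=13
  [9] .#..# => .  t=0,i=15
  [8] .#... => .  t=1,i=18
  [7] ..### => #  t=2,i=15
  [6] ..##. => .  t=2,i=3
  [5] ..#.# => #  t=0,i=2
  [4] ..#.. => #  t=1,i=17
  [3] ...## => .  t=2,i=2
  [2] ...#. => #  t=0,i=1
  [1] ....# => #  t=1,i=15
  [0] ..... => .  t=1,i=5
  bits 11011011000000010000000010110110 = 3674276022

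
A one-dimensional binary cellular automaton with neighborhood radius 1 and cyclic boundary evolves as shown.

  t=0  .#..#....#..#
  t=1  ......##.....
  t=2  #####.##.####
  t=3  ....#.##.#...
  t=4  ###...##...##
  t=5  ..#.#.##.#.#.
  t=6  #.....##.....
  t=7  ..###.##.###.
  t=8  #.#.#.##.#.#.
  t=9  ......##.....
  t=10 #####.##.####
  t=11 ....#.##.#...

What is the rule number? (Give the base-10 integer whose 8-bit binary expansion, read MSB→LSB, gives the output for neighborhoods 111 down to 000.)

73

  ### -> .   bit 7 = 0  t=2,i=0
  ##. -> #   bit 6 = 1  t=1,i=7
  #.# -> .   bit 5 = 0  t=0,i=0
  #.. -> .   bit 4 = 0  t=0,i=2
  .## -> #   bit 3 = 1  t=1,i=6
  .#. -> .   bit 2 = 0  t=0,i=1
  ..# -> .   bit 1 = 0  t=0,i=3
  ... -> #   bit 0 = 1  t=0,i=6
  bits 01001001 = 73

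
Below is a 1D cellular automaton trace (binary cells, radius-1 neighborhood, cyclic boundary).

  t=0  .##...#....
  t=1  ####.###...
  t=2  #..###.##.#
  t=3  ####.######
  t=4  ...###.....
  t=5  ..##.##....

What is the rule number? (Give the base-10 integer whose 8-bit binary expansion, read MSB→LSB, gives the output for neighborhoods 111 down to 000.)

126

  [7] ### => .  t=1,i=1
  [6] ##. => #  t=0,i=2
  [5] #.# => #  t=1,i=4
  [4] #.. => #  t=0,i=3
  [3] .## => #  t=0,i=1
  [2] .#. => #  t=0,i=6
  [1] ..# => #  t=0,i=0
  [0] ... => .  t=0,i=4
  bits 01111110 = 126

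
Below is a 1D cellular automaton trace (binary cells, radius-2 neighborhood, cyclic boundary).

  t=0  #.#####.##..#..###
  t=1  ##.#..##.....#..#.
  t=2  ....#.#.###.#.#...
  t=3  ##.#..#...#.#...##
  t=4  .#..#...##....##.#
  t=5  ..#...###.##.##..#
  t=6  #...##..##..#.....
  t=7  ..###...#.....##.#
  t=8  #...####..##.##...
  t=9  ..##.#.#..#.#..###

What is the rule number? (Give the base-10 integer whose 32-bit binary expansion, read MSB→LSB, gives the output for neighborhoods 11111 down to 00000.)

958628429

  ##### -> .   bit 31 = 0  t=0,i=4
  ####. -> .   bit 30 = 0  t=0,i=5
  ###.# -> #   bit 29 = 1  t=0,i=0
  ###.. -> #   bit 28 = 1  t=7,i=4
  ##.## -> #   bit 27 = 1  t=0,i=1
  ##.#. -> .   bit 26 = 0  t=1,i=2
  ##..# -> .   bit 25 = 0  t=0,i=10
  ##... -> #   bit 24 = 1  t=1,i=8
  #.### -> .   bit 23 = 0  t=0,i=2
  #.##. -> .   bit 22 = 0  t=0,i=8
  #.#.# -> #   bit 21 = 1  t=2,i=6
  #.#.. -> .   bit 20 = 0  t=1,i=3
  #..## -> .   bit 19 = 0  t=0,i=14
  #..#. -> .   bit 18 = 0  t=0,i=11
  #...# -> #   bit 17 = 1  t=3,i=8
  #.... -> #   bit 16 = 1  t=1,i=9
  .#### -> #   bit 15 = 1  t=0,i=3
  .###. -> .   bit 14 = 0  t=2,i=9
  .##.# -> .   bit 13 = 0  t=1,i=1
  .##.. -> .   bit 12 = 0  t=0,i=9
  .#.## -> .   bit 11 = 0  t=1,i=17
  .#.#. -> .   bit 10 = 0  t=2,i=5
  .#..# -> #   bit 9 = 1  t=0,i=13
  .#... -> .   bit 8 = 0  t=2,i=15
  ..### -> .   bit 7 = 0  t=0,i=15
  ..##. -> #   bit 6 = 1  t=1,i=6
  ..#.# -> .   bit 5 = 0  t=1,i=16
  ..#.. -> .   bit 4 = 0  t=0,i=12
  ...## -> #   bit 3 = 1  t=3,i=15
  ...#. -> #   bit 2 = 1  t=1,i=12
  ....# -> .   bit 1 = 0  t=1,i=11
  ..... -> #   bit 0 = 1  t=1,i=10
  bits 00111001001000111000001001001101 = 958628429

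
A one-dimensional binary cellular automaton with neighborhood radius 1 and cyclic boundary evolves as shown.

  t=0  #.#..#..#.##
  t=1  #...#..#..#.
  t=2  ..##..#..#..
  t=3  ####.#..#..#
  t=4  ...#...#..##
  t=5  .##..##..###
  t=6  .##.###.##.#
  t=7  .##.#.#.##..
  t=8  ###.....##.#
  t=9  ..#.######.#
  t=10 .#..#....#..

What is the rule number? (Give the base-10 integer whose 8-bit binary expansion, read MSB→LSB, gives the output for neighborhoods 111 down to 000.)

  nb ###: next=.  (t=0,i=11, bit7=0)
  nb ##.: next=#  (t=0,i=0, bit6=1)
  nb #.#: next=.  (t=0,i=1, bit5=0)
  nb #..: next=.  (t=0,i=3, bit4=0)
  nb .##: next=#  (t=0,i=10, bit3=1)
  nb .#.: next=.  (t=0,i=2, bit2=0)
  nb ..#: next=#  (t=0,i=4, bit1=1)
  nb ...: next=#  (t=1,i=2, bit0=1)
  bits 01001011 = 75

75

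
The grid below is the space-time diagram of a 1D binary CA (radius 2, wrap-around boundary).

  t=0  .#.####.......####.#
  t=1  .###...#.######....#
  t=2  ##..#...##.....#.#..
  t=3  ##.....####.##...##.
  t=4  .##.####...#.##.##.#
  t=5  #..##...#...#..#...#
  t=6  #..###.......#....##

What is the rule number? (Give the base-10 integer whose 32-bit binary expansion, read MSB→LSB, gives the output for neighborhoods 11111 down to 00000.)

  nb #####: next=.  (t=1,i=11, bit31=0)
  nb ####.: next=.  (t=0,i=5, bit30=0)
  nb ###.#: next=.  (t=0,i=17, bit29=0)
  nb ###..: next=.  (t=0,i=6, bit28=0)
  nb ##.##: next=#  (t=3,i=11, bit27=1)
  nb ##.#.: next=.  (t=0,i=18, bit26=0)
  nb ##..#: next=.  (t=2,i=2, bit25=0)
  nb ##...: next=#  (t=0,i=7, bit24=1)
  nb #.###: next=#  (t=0,i=3, bit23=1)
  nb #.##.: next=.  (t=3,i=0, bit22=0)
  nb #.#.#: next=#  (t=0,i=1, bit21=1)
  nb #.#..: next=#  (t=2,i=17, bit20=1)
  nb #..##: next=.  (t=2,i=19, bit19=0)
  nb #..#.: next=.  (t=2,i=3, bit18=0)
  nb #...#: next=.  (t=1,i=5, bit17=0)
  nb #....: next=.  (t=0,i=8, bit16=0)
  nb .####: next=.  (t=0,i=4, bit15=0)
  nb .###.: next=.  (t=1,i=2, bit14=0)
  nb .##.#: next=.  (t=3,i=18, bit13=0)
  nb .##..: next=#  (t=2,i=1, bit12=1)
  nb .#.##: next=#  (t=0,i=2, bit11=1)
  nb .#.#.: next=.  (t=0,i=0, bit10=0)
  nb .#..#: next=#  (t=2,i=18, bit9=1)
  nb .#...: next=.  (t=2,i=5, bit8=0)
  nb ..###: next=#  (t=0,i=14, bit7=1)
  nb ..##.: next=#  (t=2,i=0, bit6=1)
  nb ..#.#: next=.  (t=1,i=7, bit5=0)
  nb ..#..: next=.  (t=2,i=4, bit4=0)
  nb ...##: next=#  (t=0,i=13, bit3=1)
  nb ...#.: next=.  (t=1,i=6, bit2=0)
  nb ....#: next=#  (t=0,i=12, bit1=1)
  nb .....: next=#  (t=0,i=9, bit0=1)
  bits 00001001101100000001101011001011 = 162536139

162536139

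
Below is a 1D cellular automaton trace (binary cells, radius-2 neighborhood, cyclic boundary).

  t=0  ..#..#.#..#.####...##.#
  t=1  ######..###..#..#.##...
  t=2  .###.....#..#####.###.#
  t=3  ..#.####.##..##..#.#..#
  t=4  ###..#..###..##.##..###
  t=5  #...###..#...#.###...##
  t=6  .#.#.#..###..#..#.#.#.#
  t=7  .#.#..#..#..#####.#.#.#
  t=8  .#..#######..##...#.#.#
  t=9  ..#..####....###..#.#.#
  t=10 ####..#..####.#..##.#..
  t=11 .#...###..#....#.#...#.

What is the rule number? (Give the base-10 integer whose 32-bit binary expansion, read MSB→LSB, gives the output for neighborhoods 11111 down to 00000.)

2305151867

  nb #####: next=#  (t=1,i=2, bit31=1)
  nb ####.: next=.  (t=0,i=14, bit30=0)
  nb ###.#: next=.  (t=2,i=16, bit29=0)
  nb ###..: next=.  (t=0,i=15, bit28=0)
  nb ##.##: next=#  (t=2,i=17, bit27=1)
  nb ##.#.: next=.  (t=0,i=21, bit26=0)
  nb ##..#: next=.  (t=1,i=6, bit25=0)
  nb ##...: next=#  (t=0,i=16, bit24=1)
  nb #.###: next=.  (t=0,i=12, bit23=0)
  nb #.##.: next=#  (t=1,i=18, bit22=1)
  nb #.#.#: next=#  (t=2,i=22, bit21=1)
  nb #.#..: next=.  (t=0,i=7, bit20=0)
  nb #..##: next=.  (t=1,i=7, bit19=0)
  nb #..#.: next=#  (t=0,i=1, bit18=1)
  nb #...#: next=.  (t=0,i=17, bit17=0)
  nb #....: next=#  (t=2,i=5, bit16=1)
  nb .####: next=#  (t=0,i=13, bit15=1)
  nb .###.: next=#  (t=1,i=9, bit14=1)
  nb .##.#: next=.  (t=0,i=20, bit13=0)
  nb .##..: next=#  (t=1,i=19, bit12=1)
  nb .#.##: next=.  (t=0,i=11, bit11=0)
  nb .#.#.: next=.  (t=0,i=6, bit10=0)
  nb .#..#: next=#  (t=0,i=0, bit9=1)
  nb .#...: next=#  (t=5,i=10, bit8=1)
  nb ..###: next=.  (t=1,i=0, bit7=0)
  nb ..##.: next=#  (t=0,i=19, bit6=1)
  nb ..#.#: next=#  (t=0,i=5, bit5=1)
  nb ..#..: next=#  (t=0,i=2, bit4=1)
  nb ...##: next=#  (t=0,i=18, bit3=1)
  nb ...#.: next=.  (t=2,i=8, bit2=0)
  nb ....#: next=#  (t=2,i=7, bit1=1)
  nb .....: next=#  (t=2,i=6, bit0=1)
  bits 10001001011001011101001101111011 = 2305151867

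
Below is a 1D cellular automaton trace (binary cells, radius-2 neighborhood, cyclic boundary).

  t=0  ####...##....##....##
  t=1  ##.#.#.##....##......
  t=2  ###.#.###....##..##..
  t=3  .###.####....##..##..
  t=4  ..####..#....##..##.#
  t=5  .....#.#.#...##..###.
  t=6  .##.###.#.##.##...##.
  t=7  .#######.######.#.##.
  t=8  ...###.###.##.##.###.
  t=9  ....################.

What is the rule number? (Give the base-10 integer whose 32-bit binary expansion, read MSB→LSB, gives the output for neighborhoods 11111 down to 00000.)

  [31] ##### => #  t=0,i=0
  [30] ####. => .  t=0,i=2
  [29] ###.# => #  t=2,i=2
  [28] ###.. => #  t=0,i=3
  [27] ##.## => #  t=3,i=4
  [26] ##.#. => #  t=1,i=2
  [25] ##..# => .  t=2,i=15
  [24] ##... => .  t=0,i=4
  [23] #.### => #  t=2,i=6
  [22] #.##. => #  t=1,i=7
  [21] #.#.# => .  t=1,i=3
  [20] #.#.. => .  t=4,i=20
  [19] #..## => .  t=2,i=16
  [18] #..#. => #  t=4,i=7
  [17] #...# => #  t=0,i=5
  [16] #.... => .  t=0,i=10
  [15] .#### => .  t=0,i=20
  [14] .###. => #  t=2,i=1
  [13] .##.# => #  t=1,i=1
  [12] .##.. => #  t=0,i=8
  [11] .#.## => #  t=1,i=6
  [10] .#.#. => #  t=1,i=4
  [9] .#..# => .  t=4,i=0
  [8] .#... => #  t=4,i=9
  [7] ..### => .  t=0,i=19
  [6] ..##. => #  t=0,i=7
  [5] ..#.# => #  t=5,i=5
  [4] ..#.. => .  t=4,i=8
  [3] ...## => .  t=0,i=6
  [2] ...#. => #  t=5,i=4
  [1] ....# => .  t=0,i=11
  [0] ..... => #  t=1,i=17
  bits 10111100110001100111110101100101 = 3167124837

3167124837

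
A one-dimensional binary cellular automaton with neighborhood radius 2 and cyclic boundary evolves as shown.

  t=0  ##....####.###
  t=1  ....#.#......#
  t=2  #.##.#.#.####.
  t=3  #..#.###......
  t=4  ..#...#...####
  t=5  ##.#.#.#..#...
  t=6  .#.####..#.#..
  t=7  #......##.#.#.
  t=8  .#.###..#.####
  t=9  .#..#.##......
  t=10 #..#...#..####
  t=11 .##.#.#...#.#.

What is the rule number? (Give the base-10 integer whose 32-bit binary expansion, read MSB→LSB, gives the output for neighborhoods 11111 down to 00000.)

  ##### -> #   bit 31 = 1  t=0,i=13
  ####. -> .   bit 30 = 0  t=0,i=0
  ###.# -> .   bit 29 = 0  t=0,i=9
  ###.. -> .   bit 28 = 0  t=0,i=1
  ##.## -> .   bit 27 = 0  t=0,i=10
  ##.#. -> .   bit 26 = 0  t=2,i=4
  ##..# -> #   bit 25 = 1  t=4,i=0
  ##... -> .   bit 24 = 0  t=0,i=2
  #.### -> .   bit 23 = 0  t=0,i=11
  #.##. -> .   bit 22 = 0  t=2,i=2
  #.#.# -> #   bit 21 = 1  t=2,i=0
  #.#.. -> .   bit 20 = 0  t=1,i=6
  #..## -> .   bit 19 = 0  t=10,i=9
  #..#. -> #   bit 18 = 1  t=3,i=2
  #...# -> .   bit 17 = 0  t=4,i=4
  #.... -> .   bit 16 = 0  t=0,i=3
  .#### -> .   bit 15 = 0  t=0,i=7
  .###. -> #   bit 14 = 1  t=3,i=6
  .##.# -> #   bit 13 = 1  t=2,i=3
  .##.. -> #   bit 12 = 1  t=9,i=7
  .#.## -> .   bit 11 = 0  t=2,i=1
  .#.#. -> #   bit 10 = 1  t=1,i=5
  .#..# -> .   bit 9 = 0  t=3,i=1
  .#... -> #   bit 8 = 1  t=1,i=0
  ..### -> #   bit 7 = 1  t=0,i=6
  ..##. -> .   bit 6 = 0  t=5,i=0
  ..#.# -> .   bit 5 = 0  t=1,i=4
  ..#.. -> .   bit 4 = 0  t=1,i=13
  ...## -> .   bit 3 = 0  t=0,i=5
  ...#. -> #   bit 2 = 1  t=1,i=3
  ....# -> #   bit 1 = 1  t=0,i=4
  ..... -> #   bit 0 = 1  t=1,i=9
  bits 10000010001001000111010110000111 = 2183427463

2183427463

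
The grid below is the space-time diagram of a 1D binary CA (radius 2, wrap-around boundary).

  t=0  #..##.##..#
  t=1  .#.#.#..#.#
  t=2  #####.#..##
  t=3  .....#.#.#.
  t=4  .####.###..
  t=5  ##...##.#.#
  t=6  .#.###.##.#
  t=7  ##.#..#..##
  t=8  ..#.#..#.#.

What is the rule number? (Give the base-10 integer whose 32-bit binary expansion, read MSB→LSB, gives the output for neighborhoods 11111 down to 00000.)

  nb #####: next=.  (t=2,i=0, bit31=0)
  nb ####.: next=.  (t=2,i=3, bit30=0)
  nb ###.#: next=.  (t=2,i=4, bit29=0)
  nb ###..: next=#  (t=4,i=8, bit28=1)
  nb ##.##: next=#  (t=0,i=5, bit27=1)
  nb ##.#.: next=#  (t=2,i=5, bit26=1)
  nb ##..#: next=#  (t=0,i=1, bit25=1)
  nb ##...: next=.  (t=4,i=9, bit24=0)
  nb #.###: next=#  (t=4,i=6, bit23=1)
  nb #.##.: next=.  (t=0,i=6, bit22=0)
  nb #.#.#: next=#  (t=1,i=1, bit21=1)
  nb #.#..: next=.  (t=1,i=5, bit20=0)
  nb #..##: next=.  (t=0,i=2, bit19=0)
  nb #..#.: next=.  (t=1,i=7, bit18=0)
  nb #...#: next=#  (t=4,i=10, bit17=1)
  nb #....: next=.  (t=3,i=0, bit16=0)
  nb .####: next=.  (t=2,i=10, bit15=0)
  nb .###.: next=.  (t=4,i=7, bit14=0)
  nb .##.#: next=.  (t=0,i=4, bit13=0)
  nb .##..: next=.  (t=0,i=0, bit12=0)
  nb .#.##: next=.  (t=5,i=9, bit11=0)
  nb .#.#.: next=#  (t=1,i=0, bit10=1)
  nb .#..#: next=#  (t=1,i=6, bit9=1)
  nb .#...: next=.  (t=3,i=10, bit8=0)
  nb ..###: next=#  (t=2,i=9, bit7=1)
  nb ..##.: next=#  (t=0,i=3, bit6=1)
  nb ..#.#: next=.  (t=1,i=8, bit5=0)
  nb ..#..: next=.  (t=7,i=6, bit4=0)
  nb ...##: next=#  (t=4,i=0, bit3=1)
  nb ...#.: next=#  (t=3,i=4, bit2=1)
  nb ....#: next=#  (t=3,i=3, bit1=1)
  nb .....: next=#  (t=3,i=1, bit0=1)
  bits 00011110101000100000011011001111 = 513935055

513935055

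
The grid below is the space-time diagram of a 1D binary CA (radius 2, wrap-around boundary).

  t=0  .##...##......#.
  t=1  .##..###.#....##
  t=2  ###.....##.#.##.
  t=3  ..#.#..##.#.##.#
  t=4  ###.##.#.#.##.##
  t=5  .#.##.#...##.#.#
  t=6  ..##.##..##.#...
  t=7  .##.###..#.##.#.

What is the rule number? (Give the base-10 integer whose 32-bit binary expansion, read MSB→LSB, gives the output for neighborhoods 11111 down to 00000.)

1549113976

  #####|.  b31=0 t=4,i=0
  ####.|#  b30=1 t=4,i=1
  ###.#|.  b29=0 t=1,i=7
  ###..|#  b28=1 t=2,i=2
  ##.##|#  b27=1 t=1,i=0
  ##.#.|#  b26=1 t=1,i=8
  ##..#|.  b25=0 t=1,i=3
  ##...|.  b24=0 t=0,i=3
  #.###|.  b23=0 t=2,i=0
  #.##.|#  b22=1 t=1,i=1
  #.#.#|.  b21=0 t=2,i=11
  #.#..|#  b20=1 t=1,i=9
  #..##|.  b19=0 t=0,i=0
  #..#.|#  b18=1 t=3,i=1
  #...#|.  b17=0 t=0,i=4
  #....|#  b16=1 t=0,i=9
  .####|#  b15=1 t=4,i=15
  .###.|.  b14=0 t=1,i=6
  .##.#|.  b13=0 t=1,i=15
  .##..|#  b12=1 t=0,i=2
  .#.##|#  b11=1 t=2,i=12
  .#.#.|.  b10=0 t=3,i=3
  .#..#|#  b9=1 t=0,i=15
  .#...|.  b8=0 t=1,i=10
  ..###|.  b7=0 t=1,i=5
  ..##.|#  b6=1 t=0,i=1
  ..#.#|#  b5=1 t=3,i=2
  ..#..|#  b4=1 t=0,i=14
  ...##|#  b3=1 t=0,i=5
  ...#.|.  b2=0 t=0,i=13
  ....#|.  b1=0 t=0,i=12
  .....|.  b0=0 t=0,i=10
  bits 01011100010101011001101001111000 = 1549113976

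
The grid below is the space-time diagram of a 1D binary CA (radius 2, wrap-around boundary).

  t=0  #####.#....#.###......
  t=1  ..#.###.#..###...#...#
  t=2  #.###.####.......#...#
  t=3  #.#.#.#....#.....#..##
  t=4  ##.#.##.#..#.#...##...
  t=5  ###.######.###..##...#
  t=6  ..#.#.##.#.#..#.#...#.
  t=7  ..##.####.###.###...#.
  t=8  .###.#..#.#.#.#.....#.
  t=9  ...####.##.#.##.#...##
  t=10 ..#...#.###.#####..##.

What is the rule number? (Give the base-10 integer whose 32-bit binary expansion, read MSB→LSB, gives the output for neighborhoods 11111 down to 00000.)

  ##### -> #   bit 31 = 1  t=0,i=2
  ####. -> .   bit 30 = 0  t=0,i=3
  ###.# -> #   bit 29 = 1  t=0,i=4
  ###.. -> .   bit 28 = 0  t=0,i=15
  ##.## -> .   bit 27 = 0  t=2,i=1
  ##.#. -> #   bit 26 = 1  t=0,i=5
  ##..# -> #   bit 25 = 1  t=5,i=14
  ##... -> .   bit 24 = 0  t=0,i=16
  #.### -> #   bit 23 = 1  t=0,i=13
  #.##. -> #   bit 22 = 1  t=4,i=5
  #.#.# -> .   bit 21 = 0  t=3,i=2
  #.#.. -> #   bit 20 = 1  t=0,i=6
  #..## -> .   bit 19 = 0  t=1,i=10
  #..#. -> .   bit 18 = 0  t=1,i=1
  #...# -> .   bit 17 = 0  t=1,i=15
  #.... -> #   bit 16 = 1  t=0,i=8
  .#### -> .   bit 15 = 0  t=0,i=1
  .###. -> .   bit 14 = 0  t=0,i=14
  .##.# -> #   bit 13 = 1  t=2,i=0
  .##.. -> .   bit 12 = 0  t=4,i=18
  .#.## -> #   bit 11 = 1  t=0,i=12
  .#.#. -> #   bit 10 = 1  t=3,i=3
  .#..# -> #   bit 9 = 1  t=1,i=0
  .#... -> .   bit 8 = 0  t=0,i=7
  ..### -> .   bit 7 = 0  t=0,i=0
  ..##. -> #   bit 6 = 1  t=2,i=21
  ..#.# -> #   bit 5 = 1  t=0,i=11
  ..#.. -> #   bit 4 = 1  t=1,i=17
  ...## -> #   bit 3 = 1  t=0,i=21
  ...#. -> .   bit 2 = 0  t=0,i=10
  ....# -> .   bit 1 = 0  t=0,i=9
  ..... -> .   bit 0 = 0  t=0,i=18
  bits 10100110110100010010111001111000 = 2798726776

2798726776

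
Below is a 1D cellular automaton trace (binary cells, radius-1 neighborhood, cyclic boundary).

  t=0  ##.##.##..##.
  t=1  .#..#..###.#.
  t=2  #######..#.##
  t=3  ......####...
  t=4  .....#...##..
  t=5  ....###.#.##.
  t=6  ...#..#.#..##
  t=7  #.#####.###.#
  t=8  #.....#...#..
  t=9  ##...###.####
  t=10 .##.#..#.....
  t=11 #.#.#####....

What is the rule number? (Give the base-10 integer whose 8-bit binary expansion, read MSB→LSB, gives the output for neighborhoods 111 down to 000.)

86

  nb ###: next=.  (t=1,i=8, bit7=0)
  nb ##.: next=#  (t=0,i=1, bit6=1)
  nb #.#: next=.  (t=0,i=2, bit5=0)
  nb #..: next=#  (t=0,i=8, bit4=1)
  nb .##: next=.  (t=0,i=0, bit3=0)
  nb .#.: next=#  (t=1,i=1, bit2=1)
  nb ..#: next=#  (t=0,i=9, bit1=1)
  nb ...: next=.  (t=3,i=0, bit0=0)
  bits 01010110 = 86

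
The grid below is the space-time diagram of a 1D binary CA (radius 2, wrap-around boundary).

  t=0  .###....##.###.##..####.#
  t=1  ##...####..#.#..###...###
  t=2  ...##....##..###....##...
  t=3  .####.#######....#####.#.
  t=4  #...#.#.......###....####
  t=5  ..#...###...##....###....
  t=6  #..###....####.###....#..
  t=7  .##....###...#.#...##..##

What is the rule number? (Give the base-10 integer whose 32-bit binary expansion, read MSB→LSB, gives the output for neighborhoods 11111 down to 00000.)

  nb #####: next=.  (t=1,i=24, bit31=0)
  nb ####.: next=.  (t=0,i=21, bit30=0)
  nb ###.#: next=#  (t=0,i=13, bit29=1)
  nb ###..: next=.  (t=0,i=3, bit28=0)
  nb ##.##: next=.  (t=0,i=10, bit27=0)
  nb ##.#.: next=#  (t=0,i=23, bit26=1)
  nb ##..#: next=#  (t=0,i=17, bit25=1)
  nb ##...: next=.  (t=0,i=4, bit24=0)
  nb #.###: next=#  (t=0,i=1, bit23=1)
  nb #.##.: next=.  (t=0,i=15, bit22=0)
  nb #.#.#: next=#  (t=0,i=24, bit21=1)
  nb #.#..: next=#  (t=1,i=13, bit20=1)
  nb #..##: next=#  (t=0,i=18, bit19=1)
  nb #..#.: next=#  (t=1,i=10, bit18=1)
  nb #...#: next=#  (t=1,i=3, bit17=1)
  nb #....: next=#  (t=0,i=5, bit16=1)
  nb .####: next=.  (t=0,i=20, bit15=0)
  nb .###.: next=.  (t=0,i=2, bit14=0)
  nb .##.#: next=.  (t=0,i=9, bit13=0)
  nb .##..: next=#  (t=0,i=16, bit12=1)
  nb .#.##: next=#  (t=0,i=0, bit11=1)
  nb .#.#.: next=.  (t=1,i=12, bit10=0)
  nb .#..#: next=#  (t=1,i=14, bit9=1)
  nb .#...: next=#  (t=4,i=7, bit8=1)
  nb ..###: next=.  (t=0,i=19, bit7=0)
  nb ..##.: next=#  (t=0,i=8, bit6=1)
  nb ..#.#: next=.  (t=1,i=11, bit5=0)
  nb ..#..: next=.  (t=5,i=2, bit4=0)
  nb ...##: next=#  (t=0,i=7, bit3=1)
  nb ...#.: next=.  (t=4,i=3, bit2=0)
  nb ....#: next=#  (t=0,i=6, bit1=1)
  nb .....: next=.  (t=2,i=0, bit0=0)
  bits 00100110101111110001101101001010 = 650058570

650058570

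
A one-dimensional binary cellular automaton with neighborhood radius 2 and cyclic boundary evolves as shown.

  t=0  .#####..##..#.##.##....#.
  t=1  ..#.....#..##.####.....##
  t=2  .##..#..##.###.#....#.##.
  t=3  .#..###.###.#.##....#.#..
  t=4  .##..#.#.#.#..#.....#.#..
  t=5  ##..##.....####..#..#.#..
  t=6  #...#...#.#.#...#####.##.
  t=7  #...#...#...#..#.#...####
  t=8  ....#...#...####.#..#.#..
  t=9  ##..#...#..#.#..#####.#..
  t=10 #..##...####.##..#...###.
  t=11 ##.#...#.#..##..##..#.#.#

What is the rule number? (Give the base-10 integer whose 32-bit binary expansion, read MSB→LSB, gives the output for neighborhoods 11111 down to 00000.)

206889593

  ##### -> .   bit 31 = 0  t=0,i=3
  ####. -> .   bit 30 = 0  t=0,i=4
  ###.# -> .   bit 29 = 0  t=2,i=13
  ###.. -> .   bit 28 = 0  t=0,i=5
  ##.## -> #   bit 27 = 1  t=0,i=16
  ##.#. -> #   bit 26 = 1  t=2,i=14
  ##..# -> .   bit 25 = 0  t=0,i=6
  ##... -> .   bit 24 = 0  t=0,i=19
  #.### -> .   bit 23 = 0  t=1,i=14
  #.##. -> #   bit 22 = 1  t=0,i=14
  #.#.# -> .   bit 21 = 0  t=3,i=12
  #.#.. -> #   bit 20 = 1  t=2,i=15
  #..## -> .   bit 19 = 0  t=0,i=0
  #..#. -> #   bit 18 = 1  t=0,i=11
  #...# -> .   bit 17 = 0  t=3,i=24
  #.... -> .   bit 16 = 0  t=0,i=20
  .#### -> #   bit 15 = 1  t=0,i=2
  .###. -> #   bit 14 = 1  t=2,i=12
  .##.# -> #   bit 13 = 1  t=0,i=15
  .##.. -> .   bit 12 = 0  t=0,i=9
  .#.## -> .   bit 11 = 0  t=0,i=13
  .#.#. -> .   bit 10 = 0  t=3,i=21
  .#..# -> #   bit 9 = 1  t=0,i=24
  .#... -> .   bit 8 = 0  t=1,i=3
  ..### -> .   bit 7 = 0  t=0,i=1
  ..##. -> #   bit 6 = 1  t=0,i=8
  ..#.# -> #   bit 5 = 1  t=0,i=12
  ..#.. -> #   bit 4 = 1  t=0,i=23
  ...## -> #   bit 3 = 1  t=1,i=22
  ...#. -> .   bit 2 = 0  t=0,i=22
  ....# -> .   bit 1 = 0  t=0,i=21
  ..... -> #   bit 0 = 1  t=1,i=5
  bits 00001100010101001110001001111001 = 206889593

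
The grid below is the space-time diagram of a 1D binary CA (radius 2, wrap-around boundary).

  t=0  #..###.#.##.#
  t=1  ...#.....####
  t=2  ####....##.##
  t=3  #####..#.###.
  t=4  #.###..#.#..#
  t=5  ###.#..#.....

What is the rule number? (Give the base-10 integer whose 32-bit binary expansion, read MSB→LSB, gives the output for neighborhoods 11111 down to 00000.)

  ##### -> #   bit 31 = 1  t=2,i=0
  ####. -> #   bit 30 = 1  t=1,i=11
  ###.# -> .   bit 29 = 0  t=0,i=5
  ###.. -> #   bit 28 = 1  t=1,i=12
  ##.## -> #   bit 27 = 1  t=0,i=11
  ##.#. -> .   bit 26 = 0  t=0,i=6
  ##..# -> .   bit 25 = 0  t=0,i=1
  ##... -> #   bit 24 = 1  t=1,i=0
  #.### -> #   bit 23 = 1  t=2,i=11
  #.##. -> #   bit 22 = 1  t=0,i=9
  #.#.# -> .   bit 21 = 0  t=0,i=7
  #.#.. -> .   bit 20 = 0  t=4,i=9
  #..## -> .   bit 19 = 0  t=0,i=2
  #..#. -> .   bit 18 = 0  t=3,i=6
  #...# -> #   bit 17 = 1  t=1,i=1
  #.... -> .   bit 16 = 0  t=1,i=5
  .#### -> .   bit 15 = 0  t=1,i=10
  .###. -> .   bit 14 = 0  t=0,i=4
  .##.# -> #   bit 13 = 1  t=0,i=10
  .##.. -> .   bit 12 = 0  t=0,i=0
  .#.## -> .   bit 11 = 0  t=0,i=8
  .#.#. -> .   bit 10 = 0  t=4,i=8
  .#..# -> .   bit 9 = 0  t=4,i=10
  .#... -> .   bit 8 = 0  t=1,i=4
  ..### -> #   bit 7 = 1  t=0,i=3
  ..##. -> .   bit 6 = 0  t=2,i=8
  ..#.# -> #   bit 5 = 1  t=3,i=7
  ..#.. -> #   bit 4 = 1  t=1,i=3
  ...## -> #   bit 3 = 1  t=1,i=8
  ...#. -> #   bit 2 = 1  t=1,i=2
  ....# -> .   bit 1 = 0  t=1,i=7
  ..... -> .   bit 0 = 0  t=1,i=6
  bits 11011001110000100010000010111100 = 3653378236

3653378236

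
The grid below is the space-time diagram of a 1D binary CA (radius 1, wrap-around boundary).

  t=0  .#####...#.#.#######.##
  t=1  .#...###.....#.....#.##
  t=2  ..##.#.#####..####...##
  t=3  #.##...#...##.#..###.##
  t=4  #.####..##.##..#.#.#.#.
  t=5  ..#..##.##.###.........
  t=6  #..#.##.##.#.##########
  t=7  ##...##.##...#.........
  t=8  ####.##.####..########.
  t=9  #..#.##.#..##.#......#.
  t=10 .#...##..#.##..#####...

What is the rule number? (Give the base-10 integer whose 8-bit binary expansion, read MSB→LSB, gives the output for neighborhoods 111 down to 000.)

89

  nb ###: next=.  (t=0,i=2, bit7=0)
  nb ##.: next=#  (t=0,i=5, bit6=1)
  nb #.#: next=.  (t=0,i=0, bit5=0)
  nb #..: next=#  (t=0,i=6, bit4=1)
  nb .##: next=#  (t=0,i=1, bit3=1)
  nb .#.: next=.  (t=0,i=9, bit2=0)
  nb ..#: next=.  (t=0,i=8, bit1=0)
  nb ...: next=#  (t=0,i=7, bit0=1)
  bits 01011001 = 89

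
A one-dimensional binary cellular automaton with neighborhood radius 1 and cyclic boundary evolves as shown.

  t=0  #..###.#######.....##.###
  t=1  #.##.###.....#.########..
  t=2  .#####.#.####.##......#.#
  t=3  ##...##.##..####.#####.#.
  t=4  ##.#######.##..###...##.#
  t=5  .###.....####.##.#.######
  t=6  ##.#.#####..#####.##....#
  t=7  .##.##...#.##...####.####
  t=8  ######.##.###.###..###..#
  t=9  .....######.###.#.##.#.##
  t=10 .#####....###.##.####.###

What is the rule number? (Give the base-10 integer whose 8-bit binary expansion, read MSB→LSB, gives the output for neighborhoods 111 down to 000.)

  ### -> .   bit 7 = 0  t=0,i=4
  ##. -> #   bit 6 = 1  t=0,i=0
  #.# -> #   bit 5 = 1  t=0,i=6
  #.. -> .   bit 4 = 0  t=0,i=1
  .## -> #   bit 3 = 1  t=0,i=3
  .#. -> .   bit 2 = 0  t=1,i=0
  ..# -> #   bit 1 = 1  t=0,i=2
  ... -> #   bit 0 = 1  t=0,i=15
  bits 01101011 = 107

107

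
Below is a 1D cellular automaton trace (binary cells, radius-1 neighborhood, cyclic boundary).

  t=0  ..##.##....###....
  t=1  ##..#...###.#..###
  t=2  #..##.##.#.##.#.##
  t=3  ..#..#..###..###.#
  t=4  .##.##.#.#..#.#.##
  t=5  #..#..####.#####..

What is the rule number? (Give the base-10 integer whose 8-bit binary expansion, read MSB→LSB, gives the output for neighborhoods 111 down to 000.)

  [7] ### => #  t=0,i=12
  [6] ##. => .  t=0,i=3
  [5] #.# => #  t=0,i=4
  [4] #.. => .  t=0,i=7
  [3] .## => .  t=0,i=2
  [2] .#. => #  t=1,i=4
  [1] ..# => #  t=0,i=1
  [0] ... => #  t=0,i=0
  bits 10100111 = 167

167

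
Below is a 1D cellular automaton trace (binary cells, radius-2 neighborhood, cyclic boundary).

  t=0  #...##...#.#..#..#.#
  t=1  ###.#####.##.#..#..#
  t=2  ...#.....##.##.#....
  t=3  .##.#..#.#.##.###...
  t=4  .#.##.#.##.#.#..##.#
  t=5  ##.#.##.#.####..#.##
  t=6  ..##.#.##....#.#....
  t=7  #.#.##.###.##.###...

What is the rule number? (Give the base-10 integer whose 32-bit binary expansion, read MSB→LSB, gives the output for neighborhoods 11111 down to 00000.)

  [31] ##### => .  t=1,i=6
  [30] ####. => .  t=1,i=1
  [29] ###.# => .  t=1,i=2
  [28] ###.. => #  t=3,i=16
  [27] ##.## => #  t=1,i=3
  [26] ##.#. => #  t=1,i=12
  [25] ##..# => .  t=5,i=14
  [24] ##... => #  t=0,i=1
  [23] #.### => .  t=1,i=4
  [22] #.##. => #  t=0,i=19
  [21] #.#.# => #  t=3,i=9
  [20] #.#.. => #  t=0,i=11
  [19] #..## => .  t=1,i=18
  [18] #..#. => #  t=0,i=13
  [17] #...# => #  t=0,i=2
  [16] #.... => .  t=2,i=5
  [15] .#### => .  t=1,i=0
  [14] .###. => .  t=3,i=15
  [13] .##.# => .  t=1,i=11
  [12] .##.. => #  t=0,i=0
  [11] .#.## => .  t=0,i=18
  [10] .#.#. => #  t=0,i=10
  [9] .#..# => .  t=0,i=12
  [8] .#... => #  t=2,i=4
  [7] ..### => .  t=1,i=19
  [6] ..##. => #  t=0,i=4
  [5] ..#.# => .  t=0,i=9
  [4] ..#.. => .  t=0,i=14
  [3] ...## => .  t=0,i=3
  [2] ...#. => #  t=0,i=8
  [1] ....# => #  t=2,i=1
  [0] ..... => .  t=2,i=0
  bits 00011101011101100001010101000110 = 494277958

494277958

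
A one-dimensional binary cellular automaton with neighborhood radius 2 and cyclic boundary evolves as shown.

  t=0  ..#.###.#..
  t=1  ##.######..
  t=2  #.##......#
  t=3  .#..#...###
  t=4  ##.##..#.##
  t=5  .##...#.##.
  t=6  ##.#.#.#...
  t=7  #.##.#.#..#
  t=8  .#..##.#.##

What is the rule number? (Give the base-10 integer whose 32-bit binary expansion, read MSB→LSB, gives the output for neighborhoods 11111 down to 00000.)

  [31] ##### => .  t=1,i=5
  [30] ####. => .  t=1,i=7
  [29] ###.# => #  t=0,i=6
  [28] ###.. => .  t=1,i=8
  [27] ##.## => #  t=1,i=2
  [26] ##.#. => #  t=0,i=7
  [25] ##..# => .  t=1,i=9
  [24] ##... => #  t=2,i=4
  [23] #.### => #  t=0,i=4
  [22] #.##. => .  t=2,i=2
  [21] #.#.# => #  t=6,i=3
  [20] #.#.. => #  t=0,i=8
  [19] #..## => #  t=1,i=10
  [18] #..#. => #  t=3,i=3
  [17] #...# => .  t=3,i=6
  [16] #.... => .  t=0,i=10
  [15] .#### => .  t=1,i=4
  [14] .###. => #  t=0,i=5
  [13] .##.# => .  t=1,i=1
  [12] .##.. => .  t=2,i=3
  [11] .#.## => #  t=0,i=3
  [10] .#.#. => .  t=6,i=4
  [9] .#..# => .  t=3,i=2
  [8] .#... => .  t=0,i=9
  [7] ..### => .  t=3,i=8
  [6] ..##. => #  t=1,i=0
  [5] ..#.# => .  t=0,i=2
  [4] ..#.. => #  t=3,i=4
  [3] ...## => #  t=2,i=9
  [2] ...#. => #  t=0,i=1
  [1] ....# => #  t=0,i=0
  [0] ..... => .  t=2,i=6
  bits 00101101101111000100100001011110 = 767314014

767314014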